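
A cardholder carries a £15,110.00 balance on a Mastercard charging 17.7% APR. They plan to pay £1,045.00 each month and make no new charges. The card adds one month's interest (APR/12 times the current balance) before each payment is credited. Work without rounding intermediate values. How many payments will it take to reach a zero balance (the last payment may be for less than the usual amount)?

17 payments

Monthly rate r = 17.7%/12 = 1.475% = 0.01475.
Recurrence: B ← B·(1+r) − £1,045.00.
Month 1: interest £222.87; balance after payment £14,287.87.
Month 2: interest £210.75; balance after payment £13,453.62.
Closed form: n = −ln(1 − rB₀/P)/ln(1+r) = −ln(0.78672)/ln(1.01475) ≈ 16.382, so the balance reaches zero during payment 17.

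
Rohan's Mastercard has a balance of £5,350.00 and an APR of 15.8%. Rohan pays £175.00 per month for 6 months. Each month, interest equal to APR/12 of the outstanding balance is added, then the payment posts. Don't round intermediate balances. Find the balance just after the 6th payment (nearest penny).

£4,701.63

Monthly rate r = 15.8%/12 = 1.31667% = 0.0131667.
Each month: B ← B·(1+r) − £175.00.
Month 1: interest £70.44; balance after payment £5,245.44.
Month 2: interest £69.06; balance after payment £5,139.51.
Month 3: interest £67.67; balance after payment £5,032.18.
Month 4: interest £66.26; balance after payment £4,923.43.
Month 5: interest £64.83; balance after payment £4,813.26.
Month 6: interest £63.37; balance after payment £4,701.63.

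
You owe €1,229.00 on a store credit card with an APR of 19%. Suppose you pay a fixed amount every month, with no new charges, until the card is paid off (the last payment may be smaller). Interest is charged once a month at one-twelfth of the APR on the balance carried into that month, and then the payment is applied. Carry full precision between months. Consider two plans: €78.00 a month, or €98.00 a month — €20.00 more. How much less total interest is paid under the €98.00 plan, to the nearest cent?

Monthly rate r = 19%/12 = 1.58333% = 0.0158333.
At €78.00/mo: n = ⌈−ln(1 − rB₀/P)/ln(1+r)⌉ = 19 payments (last €21.06); total interest = total paid − €1,229.00 = €196.06.
At €98.00/mo: 15 payments (last €8.91); total interest €151.91.
Interest saved = €196.06 − €151.91 = €44.15.

€44.15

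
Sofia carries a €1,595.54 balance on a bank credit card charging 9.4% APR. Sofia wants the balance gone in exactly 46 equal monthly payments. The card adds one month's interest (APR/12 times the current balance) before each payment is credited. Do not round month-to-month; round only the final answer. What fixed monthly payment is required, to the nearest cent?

Monthly rate r = 9.4%/12 = 0.783333% = 0.00783333.
Level-payment amortization: P = B₀·r / (1 − (1+r)^(−n)) = 1595.54·0.00783333 / (1 − 1.00783^(−46)).
Denominator 1 − (1+r)^(−46) = 0.30157631.
P = 12.4984 / 0.30157631 ≈ 41.44.

€41.44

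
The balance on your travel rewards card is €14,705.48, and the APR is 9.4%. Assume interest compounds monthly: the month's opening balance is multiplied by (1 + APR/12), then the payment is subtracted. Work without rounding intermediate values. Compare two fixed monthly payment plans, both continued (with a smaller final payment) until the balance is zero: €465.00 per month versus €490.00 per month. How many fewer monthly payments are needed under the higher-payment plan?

2 fewer payments

Monthly rate r = 9.4%/12 = 0.783333% = 0.00783333.
At €465.00/mo: n = ⌈−ln(1 − rB₀/P)/ln(1+r)⌉ = 37 payments (last €224.19); total interest = total paid − €14,705.48 = €2,258.71.
At €490.00/mo: 35 payments (last €169.88); total interest €2,124.40.
Payments saved = 37 − 35 = 2.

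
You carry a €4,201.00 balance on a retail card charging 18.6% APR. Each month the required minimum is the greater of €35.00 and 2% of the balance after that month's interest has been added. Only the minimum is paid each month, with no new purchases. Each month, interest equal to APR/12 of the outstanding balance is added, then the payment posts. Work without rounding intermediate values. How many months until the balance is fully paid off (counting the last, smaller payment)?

279 months

Monthly rate r = 18.6%/12 = 1.55% = 0.0155.
While 2% of the post-interest balance exceeds €35.00, each month B ← (B·(1+r))·(1 − 0.02), i.e. B shrinks by the factor (1+r)·0.98 = 0.99519.
This holds for months 1–185. Entering month 186 the balance is €1,721.72; 2% of the post-interest balance is now below €35.00, so the flat €35.00 minimum applies from here.
From month 186 a fixed €35.00 at rate r clears €1,721.72 in 94 more payments. Total: 185 + 94 = 279 months.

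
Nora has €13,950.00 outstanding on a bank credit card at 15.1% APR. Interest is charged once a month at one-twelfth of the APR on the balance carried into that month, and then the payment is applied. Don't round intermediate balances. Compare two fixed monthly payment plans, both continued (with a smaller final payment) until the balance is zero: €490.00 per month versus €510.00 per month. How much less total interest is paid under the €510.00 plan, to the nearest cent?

Monthly rate r = 15.1%/12 = 1.25833% = 0.0125833.
At €490.00/mo: n = ⌈−ln(1 − rB₀/P)/ln(1+r)⌉ = 36 payments (last €230.85); total interest = total paid − €13,950.00 = €3,430.85.
At €510.00/mo: 34 payments (last €376.93); total interest €3,256.93.
Interest saved = €3,430.85 − €3,256.93 = €173.92.

€173.92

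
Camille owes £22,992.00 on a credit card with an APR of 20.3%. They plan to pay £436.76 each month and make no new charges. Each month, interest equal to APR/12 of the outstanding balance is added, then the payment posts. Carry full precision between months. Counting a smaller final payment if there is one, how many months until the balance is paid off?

132 payments

Monthly rate r = 20.3%/12 = 1.69167% = 0.0169167.
Recurrence: B ← B·(1+r) − £436.76.
Month 1: interest £388.95; balance after payment £22,944.19.
Month 2: interest £388.14; balance after payment £22,895.57.
Closed form: n = −ln(1 − rB₀/P)/ln(1+r) = −ln(0.10947)/ln(1.01692) ≈ 131.868, so the balance reaches zero during payment 132.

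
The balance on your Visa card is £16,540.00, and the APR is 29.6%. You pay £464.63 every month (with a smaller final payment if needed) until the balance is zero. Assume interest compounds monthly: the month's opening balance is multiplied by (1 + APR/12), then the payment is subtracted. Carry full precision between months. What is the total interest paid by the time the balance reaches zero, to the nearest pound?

Monthly rate r = 29.6%/12 = 2.46667% = 0.0246667.
Payoff takes n = ⌈−ln(1 − rB₀/P)/ln(1+r)⌉ = ⌈86.364⌉ = 87 payments; the last is £170.53.
Total paid = 86·£464.63 + £170.53 = £40,128.71.
Total interest = total paid − principal = £40,128.71 − £16,540.00 = £23,588.71.

£23,589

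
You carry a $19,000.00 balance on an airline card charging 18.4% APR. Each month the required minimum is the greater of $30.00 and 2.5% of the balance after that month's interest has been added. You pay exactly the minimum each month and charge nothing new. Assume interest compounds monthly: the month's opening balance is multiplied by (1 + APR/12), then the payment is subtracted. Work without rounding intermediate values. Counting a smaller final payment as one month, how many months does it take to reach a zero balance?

336 months

Monthly rate r = 18.4%/12 = 1.53333% = 0.0153333.
While 2.5% of the post-interest balance exceeds $30.00, each month B ← (B·(1+r))·(1 − 0.025), i.e. B shrinks by the factor (1+r)·0.975 = 0.98995.
This holds for months 1–275. Entering month 276 the balance is $1,181.41; 2.5% of the post-interest balance is now below $30.00, so the flat $30.00 minimum applies from here.
From month 276 a fixed $30.00 at rate r clears $1,181.41 in 61 more payments. Total: 275 + 61 = 336 months.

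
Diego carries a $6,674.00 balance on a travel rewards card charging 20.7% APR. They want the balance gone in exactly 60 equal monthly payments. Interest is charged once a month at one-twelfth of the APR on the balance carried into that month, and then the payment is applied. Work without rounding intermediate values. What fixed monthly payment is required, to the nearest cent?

Monthly rate r = 20.7%/12 = 1.725% = 0.01725.
Level-payment amortization: P = B₀·r / (1 − (1+r)^(−n)) = 6674.00·0.01725 / (1 − 1.01725^(−60)).
Denominator 1 − (1+r)^(−60) = 0.641624684.
P = 115.126 / 0.641624684 ≈ 179.43.

$179.43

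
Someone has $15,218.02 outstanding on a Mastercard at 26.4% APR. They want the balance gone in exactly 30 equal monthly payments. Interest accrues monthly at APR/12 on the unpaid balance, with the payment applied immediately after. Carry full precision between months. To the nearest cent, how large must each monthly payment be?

$698.31

Monthly rate r = 26.4%/12 = 2.2% = 0.022.
Level-payment amortization: P = B₀·r / (1 − (1+r)^(−n)) = 15218.02·0.022 / (1 − 1.022^(−30)).
Denominator 1 − (1+r)^(−30) = 0.479437204.
P = 334.796 / 0.479437204 ≈ 698.31.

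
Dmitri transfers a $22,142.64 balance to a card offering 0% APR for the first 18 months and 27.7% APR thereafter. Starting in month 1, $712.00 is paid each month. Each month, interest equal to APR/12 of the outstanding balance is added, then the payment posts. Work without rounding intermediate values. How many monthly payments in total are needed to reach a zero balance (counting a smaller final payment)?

34 months

Promo months 1–18 at r₀ = 0%/12 = 0; months 19+ at r₁ = 27.7%/12 = 0.0230833.
After month 18 (no interest yet): B = $22,142.64 − 18·$712.00 = $9,326.64.
Then at r₁ with $712.00/mo: n₂ = −ln(1 − r₁·B/P)/ln(1+r₁) ≈ 15.78 → 16 more payments.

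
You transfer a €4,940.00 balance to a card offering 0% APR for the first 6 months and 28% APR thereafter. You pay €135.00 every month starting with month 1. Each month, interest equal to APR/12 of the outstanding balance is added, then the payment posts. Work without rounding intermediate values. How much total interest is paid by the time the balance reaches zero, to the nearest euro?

€3,193

Promo months 1–6 at r₀ = 0%/12 = 0; months 7+ at r₁ = 28%/12 = 0.0233333.
After month 6 (no interest yet): B = €4,940.00 − 6·€135.00 = €4,130.00.
Then at r₁ with €135.00/mo: n₂ = −ln(1 − r₁·B/P)/ln(1+r₁) ≈ 54.24 → 55 more payments.
Total paid = 60·€135.00 + €33.27 = €8,133.27; interest = €8,133.27 − €4,940.00 = €3,193.27.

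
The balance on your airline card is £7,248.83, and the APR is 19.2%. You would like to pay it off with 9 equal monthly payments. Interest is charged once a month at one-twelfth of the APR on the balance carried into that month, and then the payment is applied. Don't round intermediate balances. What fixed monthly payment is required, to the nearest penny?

Monthly rate r = 19.2%/12 = 1.6% = 0.016.
Level-payment amortization: P = B₀·r / (1 − (1+r)^(−n)) = 7248.83·0.016 / (1 − 1.016^(−9)).
Denominator 1 − (1+r)^(−9) = 0.1331247.
P = 115.981 / 0.1331247 ≈ 871.22.

£871.22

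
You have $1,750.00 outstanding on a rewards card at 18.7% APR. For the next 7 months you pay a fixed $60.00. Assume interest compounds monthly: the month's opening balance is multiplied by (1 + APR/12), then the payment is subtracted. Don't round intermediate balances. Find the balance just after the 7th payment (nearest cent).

Monthly rate r = 18.7%/12 = 1.55833% = 0.0155833.
Each month: B ← B·(1+r) − $60.00.
Month 1: interest $27.27; balance after payment $1,717.27.
Month 2: interest $26.76; balance after payment $1,684.03.
Month 3: interest $26.24; balance after payment $1,650.27.
Month 4: interest $25.72; balance after payment $1,615.99.
Month 5: interest $25.18; balance after payment $1,581.17.
Month 6: interest $24.64; balance after payment $1,545.81.
Month 7: interest $24.09; balance after payment $1,509.90.

$1,509.90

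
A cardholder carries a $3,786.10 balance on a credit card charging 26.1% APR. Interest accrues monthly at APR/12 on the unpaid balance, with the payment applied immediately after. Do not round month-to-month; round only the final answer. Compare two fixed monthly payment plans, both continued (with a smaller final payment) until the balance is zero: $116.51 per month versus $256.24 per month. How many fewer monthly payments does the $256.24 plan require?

Monthly rate r = 26.1%/12 = 2.175% = 0.02175.
At $116.51/mo: n = ⌈−ln(1 − rB₀/P)/ln(1+r)⌉ = 58 payments (last $2.15); total interest = total paid − $3,786.10 = $2,857.12.
At $256.24/mo: 19 payments (last $4.51); total interest $830.73.
Payments saved = 58 − 19 = 39.

39 fewer payments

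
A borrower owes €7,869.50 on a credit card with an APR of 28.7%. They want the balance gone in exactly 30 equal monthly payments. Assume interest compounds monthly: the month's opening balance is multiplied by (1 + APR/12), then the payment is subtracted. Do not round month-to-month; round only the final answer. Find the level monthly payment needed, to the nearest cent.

Monthly rate r = 28.7%/12 = 2.39167% = 0.0239167.
Level-payment amortization: P = B₀·r / (1 − (1+r)^(−n)) = 7869.50·0.0239167 / (1 − 1.02392^(−30)).
Denominator 1 − (1+r)^(−30) = 0.507890631.
P = 188.212 / 0.507890631 ≈ 370.58.

€370.58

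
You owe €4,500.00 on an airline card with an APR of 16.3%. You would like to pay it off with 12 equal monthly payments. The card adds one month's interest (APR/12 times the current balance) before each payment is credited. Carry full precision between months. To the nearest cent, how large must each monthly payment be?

€408.93

Monthly rate r = 16.3%/12 = 1.35833% = 0.0135833.
Level-payment amortization: P = B₀·r / (1 − (1+r)^(−n)) = 4500.00·0.0135833 / (1 − 1.01358^(−12)).
Denominator 1 − (1+r)^(−12) = 0.149476198.
P = 61.125 / 0.149476198 ≈ 408.93.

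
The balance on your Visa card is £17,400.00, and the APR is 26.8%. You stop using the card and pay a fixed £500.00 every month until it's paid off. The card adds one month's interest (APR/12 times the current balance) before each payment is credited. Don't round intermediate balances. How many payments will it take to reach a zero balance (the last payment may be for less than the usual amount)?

68 months

Monthly rate r = 26.8%/12 = 2.23333% = 0.0223333.
Recurrence: B ← B·(1+r) − £500.00.
Month 1: interest £388.60; balance after payment £17,288.60.
Month 2: interest £386.11; balance after payment £17,174.71.
Closed form: n = −ln(1 − rB₀/P)/ln(1+r) = −ln(0.2228)/ln(1.02233) ≈ 67.978, so the balance reaches zero during payment 68.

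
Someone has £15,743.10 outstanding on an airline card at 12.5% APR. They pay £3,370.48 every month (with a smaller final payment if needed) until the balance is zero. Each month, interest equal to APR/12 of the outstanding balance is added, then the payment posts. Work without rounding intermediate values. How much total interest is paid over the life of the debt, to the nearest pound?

Monthly rate r = 12.5%/12 = 1.04167% = 0.0104167.
Payoff takes n = ⌈−ln(1 − rB₀/P)/ln(1+r)⌉ = ⌈4.813⌉ = 5 payments; the last is £2,743.63.
Total paid = 4·£3,370.48 + £2,743.63 = £16,225.55.
Total interest = total paid − principal = £16,225.55 − £15,743.10 = £482.45.

£482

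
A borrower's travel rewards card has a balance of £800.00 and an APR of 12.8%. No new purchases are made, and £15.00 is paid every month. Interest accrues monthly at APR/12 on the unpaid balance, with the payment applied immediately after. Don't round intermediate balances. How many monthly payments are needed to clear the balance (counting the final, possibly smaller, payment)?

80 payments

Monthly rate r = 12.8%/12 = 1.06667% = 0.0106667.
Recurrence: B ← B·(1+r) − £15.00.
Month 1: interest £8.53; balance after payment £793.53.
Month 2: interest £8.46; balance after payment £787.00.
Closed form: n = −ln(1 − rB₀/P)/ln(1+r) = −ln(0.43111)/ln(1.01067) ≈ 79.300, so the balance reaches zero during payment 80.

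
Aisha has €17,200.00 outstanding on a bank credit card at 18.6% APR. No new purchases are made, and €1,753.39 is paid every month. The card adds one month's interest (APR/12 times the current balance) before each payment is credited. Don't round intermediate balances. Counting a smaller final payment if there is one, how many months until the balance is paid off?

11 months

Monthly rate r = 18.6%/12 = 1.55% = 0.0155.
Recurrence: B ← B·(1+r) − €1,753.39.
Month 1: interest €266.60; balance after payment €15,713.21.
Month 2: interest €243.55; balance after payment €14,203.37.
Closed form: n = −ln(1 − rB₀/P)/ln(1+r) = −ln(0.84795)/ln(1.0155) ≈ 10.723, so the balance reaches zero during payment 11.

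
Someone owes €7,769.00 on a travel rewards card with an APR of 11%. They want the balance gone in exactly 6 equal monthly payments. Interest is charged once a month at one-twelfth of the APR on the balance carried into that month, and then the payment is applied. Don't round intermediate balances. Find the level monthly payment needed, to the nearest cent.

€1,336.69

Monthly rate r = 11%/12 = 0.916667% = 0.00916667.
Level-payment amortization: P = B₀·r / (1 − (1+r)^(−n)) = 7769.00·0.00916667 / (1 − 1.00917^(−6)).
Denominator 1 − (1+r)^(−6) = 0.0532776773.
P = 71.2158 / 0.0532776773 ≈ 1336.69.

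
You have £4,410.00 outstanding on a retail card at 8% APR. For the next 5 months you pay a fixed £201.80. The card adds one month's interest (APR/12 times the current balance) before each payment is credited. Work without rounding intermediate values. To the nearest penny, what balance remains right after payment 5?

£3,536.43

Monthly rate r = 8%/12 = 0.666667% = 0.00666667.
Each month: B ← B·(1+r) − £201.80.
Month 1: interest £29.40; balance after payment £4,237.60.
Month 2: interest £28.25; balance after payment £4,064.05.
Month 3: interest £27.09; balance after payment £3,889.34.
Month 4: interest £25.93; balance after payment £3,713.47.
Month 5: interest £24.76; balance after payment £3,536.43.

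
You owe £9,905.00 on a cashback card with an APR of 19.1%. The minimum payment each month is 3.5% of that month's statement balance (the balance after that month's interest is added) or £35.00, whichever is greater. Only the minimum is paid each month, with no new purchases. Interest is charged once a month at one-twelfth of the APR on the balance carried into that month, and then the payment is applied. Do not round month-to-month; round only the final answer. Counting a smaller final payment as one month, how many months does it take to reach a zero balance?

Monthly rate r = 19.1%/12 = 1.59167% = 0.0159167.
While 3.5% of the post-interest balance exceeds £35.00, each month B ← (B·(1+r))·(1 − 0.035), i.e. B shrinks by the factor (1+r)·0.965 = 0.98036.
This holds for months 1–117. Entering month 118 the balance is £972.63; 3.5% of the post-interest balance is now below £35.00, so the flat £35.00 minimum applies from here.
From month 118 a fixed £35.00 at rate r clears £972.63 in 37 more payments. Total: 117 + 37 = 154 months.

154 months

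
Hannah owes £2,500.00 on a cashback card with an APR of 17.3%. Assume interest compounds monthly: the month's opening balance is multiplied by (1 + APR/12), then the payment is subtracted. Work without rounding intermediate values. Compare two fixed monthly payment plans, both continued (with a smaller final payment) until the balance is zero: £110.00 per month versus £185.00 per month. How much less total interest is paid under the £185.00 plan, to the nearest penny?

£250.11

Monthly rate r = 17.3%/12 = 1.44167% = 0.0144167.
At £110.00/mo: n = ⌈−ln(1 − rB₀/P)/ln(1+r)⌉ = 28 payments (last £80.90); total interest = total paid − £2,500.00 = £550.90.
At £185.00/mo: 16 payments (last £25.79); total interest £300.79.
Interest saved = £550.90 − £300.79 = £250.11.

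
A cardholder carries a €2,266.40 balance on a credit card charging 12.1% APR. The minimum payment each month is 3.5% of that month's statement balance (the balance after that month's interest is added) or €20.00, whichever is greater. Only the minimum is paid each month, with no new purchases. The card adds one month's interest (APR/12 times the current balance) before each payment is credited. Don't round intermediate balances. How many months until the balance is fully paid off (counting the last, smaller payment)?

88 months

Monthly rate r = 12.1%/12 = 1.00833% = 0.0100833.
While 3.5% of the post-interest balance exceeds €20.00, each month B ← (B·(1+r))·(1 − 0.035), i.e. B shrinks by the factor (1+r)·0.965 = 0.97473.
This holds for months 1–55. Entering month 56 the balance is €554.61; 3.5% of the post-interest balance is now below €20.00, so the flat €20.00 minimum applies from here.
From month 56 a fixed €20.00 at rate r clears €554.61 in 33 more payments. Total: 55 + 33 = 88 months.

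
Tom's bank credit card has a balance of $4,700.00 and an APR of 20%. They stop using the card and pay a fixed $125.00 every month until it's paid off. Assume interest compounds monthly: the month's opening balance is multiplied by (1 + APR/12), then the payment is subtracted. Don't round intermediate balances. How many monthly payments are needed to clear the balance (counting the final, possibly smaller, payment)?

Monthly rate r = 20%/12 = 1.66667% = 0.0166667.
Recurrence: B ← B·(1+r) − $125.00.
Month 1: interest $78.33; balance after payment $4,653.33.
Month 2: interest $77.56; balance after payment $4,605.89.
Closed form: n = −ln(1 − rB₀/P)/ln(1+r) = −ln(0.37333)/ln(1.01667) ≈ 59.608, so the balance reaches zero during payment 60.

60 months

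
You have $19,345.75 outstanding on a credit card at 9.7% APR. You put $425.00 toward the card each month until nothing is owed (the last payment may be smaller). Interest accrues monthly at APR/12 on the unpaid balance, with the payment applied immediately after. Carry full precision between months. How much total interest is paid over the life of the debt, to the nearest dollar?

$4,873

Monthly rate r = 9.7%/12 = 0.808333% = 0.00808333.
Payoff takes n = ⌈−ln(1 − rB₀/P)/ln(1+r)⌉ = ⌈56.986⌉ = 57 payments; the last is $419.05.
Total paid = 56·$425.00 + $419.05 = $24,219.05.
Total interest = total paid − principal = $24,219.05 − $19,345.75 = $4,873.30.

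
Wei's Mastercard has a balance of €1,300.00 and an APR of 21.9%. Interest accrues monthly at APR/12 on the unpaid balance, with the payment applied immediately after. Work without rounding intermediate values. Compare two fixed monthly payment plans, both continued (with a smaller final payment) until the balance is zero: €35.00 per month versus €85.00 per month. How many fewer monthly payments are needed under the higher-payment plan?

44 fewer payments

Monthly rate r = 21.9%/12 = 1.825% = 0.01825.
At €35.00/mo: n = ⌈−ln(1 − rB₀/P)/ln(1+r)⌉ = 63 payments (last €22.25); total interest = total paid − €1,300.00 = €892.25.
At €85.00/mo: 19 payments (last €8.25); total interest €238.25.
Payments saved = 63 − 19 = 44.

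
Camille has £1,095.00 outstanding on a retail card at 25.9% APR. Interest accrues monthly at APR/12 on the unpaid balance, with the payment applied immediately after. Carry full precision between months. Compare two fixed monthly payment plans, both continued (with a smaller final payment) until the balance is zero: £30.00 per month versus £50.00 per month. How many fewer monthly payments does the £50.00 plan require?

43 fewer payments

Monthly rate r = 25.9%/12 = 2.15833% = 0.0215833.
At £30.00/mo: n = ⌈−ln(1 − rB₀/P)/ln(1+r)⌉ = 73 payments (last £17.95); total interest = total paid − £1,095.00 = £1,082.95.
At £50.00/mo: 30 payments (last £48.44); total interest £403.44.
Payments saved = 73 − 30 = 43.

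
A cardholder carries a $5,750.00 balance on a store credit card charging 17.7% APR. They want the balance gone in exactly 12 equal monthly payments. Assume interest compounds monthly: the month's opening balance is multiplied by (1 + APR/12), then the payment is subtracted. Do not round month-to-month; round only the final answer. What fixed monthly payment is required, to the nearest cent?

Monthly rate r = 17.7%/12 = 1.475% = 0.01475.
Level-payment amortization: P = B₀·r / (1 − (1+r)^(−n)) = 5750.00·0.01475 / (1 − 1.01475^(−12)).
Denominator 1 − (1+r)^(−12) = 0.161136535.
P = 84.8125 / 0.161136535 ≈ 526.34.

$526.34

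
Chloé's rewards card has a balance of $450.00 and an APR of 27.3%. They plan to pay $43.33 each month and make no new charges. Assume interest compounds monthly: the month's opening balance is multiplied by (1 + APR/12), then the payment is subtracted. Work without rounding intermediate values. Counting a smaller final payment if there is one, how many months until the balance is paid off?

12 payments

Monthly rate r = 27.3%/12 = 2.275% = 0.02275.
Recurrence: B ← B·(1+r) − $43.33.
Month 1: interest $10.24; balance after payment $416.91.
Month 2: interest $9.48; balance after payment $383.06.
Closed form: n = −ln(1 − rB₀/P)/ln(1+r) = −ln(0.76373)/ln(1.02275) ≈ 11.982, so the balance reaches zero during payment 12.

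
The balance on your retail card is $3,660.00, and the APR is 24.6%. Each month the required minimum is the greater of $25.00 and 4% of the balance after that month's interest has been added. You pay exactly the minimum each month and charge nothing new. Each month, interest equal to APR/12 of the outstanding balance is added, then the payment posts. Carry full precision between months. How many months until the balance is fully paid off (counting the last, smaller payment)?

122 months

Monthly rate r = 24.6%/12 = 2.05% = 0.0205.
While 4% of the post-interest balance exceeds $25.00, each month B ← (B·(1+r))·(1 − 0.04), i.e. B shrinks by the factor (1+r)·0.96 = 0.97968.
This holds for months 1–88. Entering month 89 the balance is $601.03; 4% of the post-interest balance is now below $25.00, so the flat $25.00 minimum applies from here.
From month 89 a fixed $25.00 at rate r clears $601.03 in 34 more payments. Total: 88 + 34 = 122 months.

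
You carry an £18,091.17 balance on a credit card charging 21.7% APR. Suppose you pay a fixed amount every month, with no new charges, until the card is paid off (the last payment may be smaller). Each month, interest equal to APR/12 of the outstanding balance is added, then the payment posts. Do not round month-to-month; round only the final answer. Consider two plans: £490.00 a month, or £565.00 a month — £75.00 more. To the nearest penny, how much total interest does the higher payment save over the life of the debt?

£2,842.52

Monthly rate r = 21.7%/12 = 1.80833% = 0.0180833.
At £490.00/mo: n = ⌈−ln(1 − rB₀/P)/ln(1+r)⌉ = 62 payments (last £229.10); total interest = total paid − £18,091.17 = £12,027.93.
At £565.00/mo: 49 payments (last £156.58); total interest £9,185.41.
Interest saved = £12,027.93 − £9,185.41 = £2,842.52.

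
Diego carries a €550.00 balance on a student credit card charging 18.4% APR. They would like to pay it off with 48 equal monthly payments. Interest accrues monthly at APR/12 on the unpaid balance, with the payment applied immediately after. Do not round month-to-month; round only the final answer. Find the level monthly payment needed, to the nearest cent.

€16.27

Monthly rate r = 18.4%/12 = 1.53333% = 0.0153333.
Level-payment amortization: P = B₀·r / (1 − (1+r)^(−n)) = 550.00·0.0153333 / (1 − 1.01533^(−48)).
Denominator 1 − (1+r)^(−48) = 0.518290652.
P = 8.43333 / 0.518290652 ≈ 16.27.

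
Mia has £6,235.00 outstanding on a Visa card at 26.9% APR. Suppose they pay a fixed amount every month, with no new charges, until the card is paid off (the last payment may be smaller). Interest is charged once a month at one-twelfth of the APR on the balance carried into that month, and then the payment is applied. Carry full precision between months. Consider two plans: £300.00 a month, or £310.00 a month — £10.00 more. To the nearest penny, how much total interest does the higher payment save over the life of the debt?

£105.70

Monthly rate r = 26.9%/12 = 2.24167% = 0.0224167.
At £300.00/mo: n = ⌈−ln(1 − rB₀/P)/ln(1+r)⌉ = 29 payments (last £87.62); total interest = total paid − £6,235.00 = £2,252.62.
At £310.00/mo: 28 payments (last £11.92); total interest £2,146.92.
Interest saved = £2,252.62 − £2,146.92 = £105.70.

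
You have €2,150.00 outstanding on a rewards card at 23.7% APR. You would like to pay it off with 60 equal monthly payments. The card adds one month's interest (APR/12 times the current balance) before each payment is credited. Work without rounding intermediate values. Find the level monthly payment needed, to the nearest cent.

Monthly rate r = 23.7%/12 = 1.975% = 0.01975.
Level-payment amortization: P = B₀·r / (1 − (1+r)^(−n)) = 2150.00·0.01975 / (1 − 1.01975^(−60)).
Denominator 1 − (1+r)^(−60) = 0.690701965.
P = 42.4625 / 0.690701965 ≈ 61.48.

€61.48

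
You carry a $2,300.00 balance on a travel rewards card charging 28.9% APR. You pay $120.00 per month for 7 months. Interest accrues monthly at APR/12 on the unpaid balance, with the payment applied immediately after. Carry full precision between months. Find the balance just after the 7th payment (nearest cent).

Monthly rate r = 28.9%/12 = 2.40833% = 0.0240833.
Each month: B ← B·(1+r) − $120.00.
Month 1: interest $55.39; balance after payment $2,235.39.
Month 2: interest $53.84; balance after payment $2,169.23.
Month 3: interest $52.24; balance after payment $2,101.47.
Month 4: interest $50.61; balance after payment $2,032.08.
Month 5: interest $48.94; balance after payment $1,961.02.
Month 6: interest $47.23; balance after payment $1,888.25.
Month 7: interest $45.48; balance after payment $1,813.72.

$1,813.72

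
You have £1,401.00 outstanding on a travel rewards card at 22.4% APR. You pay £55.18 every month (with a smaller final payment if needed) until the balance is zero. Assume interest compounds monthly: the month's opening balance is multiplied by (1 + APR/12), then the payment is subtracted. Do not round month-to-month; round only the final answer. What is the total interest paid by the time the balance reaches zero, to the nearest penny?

£515.57

Monthly rate r = 22.4%/12 = 1.86667% = 0.0186667.
Payoff takes n = ⌈−ln(1 − rB₀/P)/ln(1+r)⌉ = ⌈34.731⌉ = 35 payments; the last is £40.45.
Total paid = 34·£55.18 + £40.45 = £1,916.57.
Total interest = total paid − principal = £1,916.57 − £1,401.00 = £515.57.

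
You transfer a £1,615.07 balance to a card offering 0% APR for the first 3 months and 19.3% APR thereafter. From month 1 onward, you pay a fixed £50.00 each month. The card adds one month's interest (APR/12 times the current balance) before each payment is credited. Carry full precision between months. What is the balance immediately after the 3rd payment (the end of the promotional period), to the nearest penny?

Promo months 1–3 at r₀ = 0%/12 = 0; months 4+ at r₁ = 19.3%/12 = 0.0160833.
After month 3 (no interest yet): B = £1,615.07 − 3·£50.00 = £1,465.07.

£1,465.07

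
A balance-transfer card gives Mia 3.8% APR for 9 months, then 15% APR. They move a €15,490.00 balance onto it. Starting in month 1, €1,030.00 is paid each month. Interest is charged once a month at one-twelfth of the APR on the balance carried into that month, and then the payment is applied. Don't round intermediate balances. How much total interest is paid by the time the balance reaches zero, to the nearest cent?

€647.69

Promo months 1–9 at r₀ = 3.8%/12 = 0.00316667; months 10+ at r₁ = 15%/12 = 0.0125.
After month 9: iterate B ← B·(1+r₀) − €1,030.00 for 9 months → €6,548.81.
Then at r₁ with €1,030.00/mo: n₂ = −ln(1 − r₁·B/P)/ln(1+r₁) ≈ 6.67 → 7 more payments.
Total paid = 15·€1,030.00 + €687.69 = €16,137.69; interest = €16,137.69 − €15,490.00 = €647.69.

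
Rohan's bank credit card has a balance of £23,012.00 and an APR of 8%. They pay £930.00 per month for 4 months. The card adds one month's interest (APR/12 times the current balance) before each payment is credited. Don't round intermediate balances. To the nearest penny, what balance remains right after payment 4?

£19,874.45

Monthly rate r = 8%/12 = 0.666667% = 0.00666667.
Each month: B ← B·(1+r) − £930.00.
Month 1: interest £153.41; balance after payment £22,235.41.
Month 2: interest £148.24; balance after payment £21,453.65.
Month 3: interest £143.02; balance after payment £20,666.67.
Month 4: interest £137.78; balance after payment £19,874.45.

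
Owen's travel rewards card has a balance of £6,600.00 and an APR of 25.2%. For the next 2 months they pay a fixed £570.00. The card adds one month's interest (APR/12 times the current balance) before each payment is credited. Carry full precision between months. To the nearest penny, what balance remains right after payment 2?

£5,728.14

Monthly rate r = 25.2%/12 = 2.1% = 0.021.
Each month: B ← B·(1+r) − £570.00.
Month 1: interest £138.60; balance after payment £6,168.60.
Month 2: interest £129.54; balance after payment £5,728.14.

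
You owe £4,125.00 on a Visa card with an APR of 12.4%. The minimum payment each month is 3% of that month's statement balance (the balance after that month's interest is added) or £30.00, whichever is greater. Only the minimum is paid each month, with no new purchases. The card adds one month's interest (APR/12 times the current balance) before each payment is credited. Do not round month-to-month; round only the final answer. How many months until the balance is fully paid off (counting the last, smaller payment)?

112 months

Monthly rate r = 12.4%/12 = 1.03333% = 0.0103333.
While 3% of the post-interest balance exceeds £30.00, each month B ← (B·(1+r))·(1 − 0.03), i.e. B shrinks by the factor (1+r)·0.97 = 0.98002.
This holds for months 1–71. Entering month 72 the balance is £984.49; 3% of the post-interest balance is now below £30.00, so the flat £30.00 minimum applies from here.
From month 72 a fixed £30.00 at rate r clears £984.49 in 41 more payments. Total: 71 + 41 = 112 months.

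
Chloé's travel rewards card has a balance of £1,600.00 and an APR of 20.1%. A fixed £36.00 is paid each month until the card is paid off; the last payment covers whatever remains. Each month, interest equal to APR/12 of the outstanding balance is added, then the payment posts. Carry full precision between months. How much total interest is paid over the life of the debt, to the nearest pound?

Monthly rate r = 20.1%/12 = 1.675% = 0.01675.
Payoff takes n = ⌈−ln(1 − rB₀/P)/ln(1+r)⌉ = ⌈82.132⌉ = 83 payments; the last is £4.78.
Total paid = 82·£36.00 + £4.78 = £2,956.78.
Total interest = total paid − principal = £2,956.78 − £1,600.00 = £1,356.78.

£1,357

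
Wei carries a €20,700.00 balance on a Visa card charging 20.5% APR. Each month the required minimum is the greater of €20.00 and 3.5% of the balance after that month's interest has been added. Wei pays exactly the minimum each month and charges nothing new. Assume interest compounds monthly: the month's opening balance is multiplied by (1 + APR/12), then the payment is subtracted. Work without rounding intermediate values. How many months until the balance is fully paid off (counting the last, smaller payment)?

232 months

Monthly rate r = 20.5%/12 = 1.70833% = 0.0170833.
While 3.5% of the post-interest balance exceeds €20.00, each month B ← (B·(1+r))·(1 − 0.035), i.e. B shrinks by the factor (1+r)·0.965 = 0.98149.
This holds for months 1–193. Entering month 194 the balance is €561.76; 3.5% of the post-interest balance is now below €20.00, so the flat €20.00 minimum applies from here.
From month 194 a fixed €20.00 at rate r clears €561.76 in 39 more payments. Total: 193 + 39 = 232 months.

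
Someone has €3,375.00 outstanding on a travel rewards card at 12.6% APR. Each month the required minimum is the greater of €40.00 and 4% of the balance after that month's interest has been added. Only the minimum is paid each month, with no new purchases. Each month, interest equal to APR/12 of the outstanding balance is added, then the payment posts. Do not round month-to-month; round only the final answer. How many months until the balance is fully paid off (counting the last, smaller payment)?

70 months

Monthly rate r = 12.6%/12 = 1.05% = 0.0105.
While 4% of the post-interest balance exceeds €40.00, each month B ← (B·(1+r))·(1 − 0.04), i.e. B shrinks by the factor (1+r)·0.96 = 0.97008.
This holds for months 1–41. Entering month 42 the balance is €971.37; 4% of the post-interest balance is now below €40.00, so the flat €40.00 minimum applies from here.
From month 42 a fixed €40.00 at rate r clears €971.37 in 29 more payments. Total: 41 + 29 = 70 months.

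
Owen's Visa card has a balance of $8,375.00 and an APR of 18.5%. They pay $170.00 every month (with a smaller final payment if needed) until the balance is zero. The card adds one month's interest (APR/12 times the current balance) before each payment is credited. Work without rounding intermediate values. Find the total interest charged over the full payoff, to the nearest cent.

Monthly rate r = 18.5%/12 = 1.54167% = 0.0154167.
Payoff takes n = ⌈−ln(1 − rB₀/P)/ln(1+r)⌉ = ⌈93.145⌉ = 94 payments; the last is $24.77.
Total paid = 93·$170.00 + $24.77 = $15,834.77.
Total interest = total paid − principal = $15,834.77 − $8,375.00 = $7,459.77.

$7,459.77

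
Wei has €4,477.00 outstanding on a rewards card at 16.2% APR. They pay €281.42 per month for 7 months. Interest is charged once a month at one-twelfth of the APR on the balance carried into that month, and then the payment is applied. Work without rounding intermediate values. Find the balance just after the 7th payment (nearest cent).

Monthly rate r = 16.2%/12 = 1.35% = 0.0135.
Each month: B ← B·(1+r) − €281.42.
Month 1: interest €60.44; balance after payment €4,256.02.
Month 2: interest €57.46; balance after payment €4,032.06.
Month 3: interest €54.43; balance after payment €3,805.07.
Month 4: interest €51.37; balance after payment €3,575.02.
Month 5: interest €48.26; balance after payment €3,341.86.
Month 6: interest €45.12; balance after payment €3,105.55.
Month 7: interest €41.92; balance after payment €2,866.06.

€2,866.06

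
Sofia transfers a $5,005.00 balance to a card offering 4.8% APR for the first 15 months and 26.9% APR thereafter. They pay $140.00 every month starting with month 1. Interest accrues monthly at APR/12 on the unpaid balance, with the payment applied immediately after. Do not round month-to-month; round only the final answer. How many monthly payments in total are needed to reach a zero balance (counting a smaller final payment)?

Promo months 1–15 at r₀ = 4.8%/12 = 0.004; months 16+ at r₁ = 26.9%/12 = 0.0224167.
After month 15: iterate B ← B·(1+r₀) − $140.00 for 15 months → $3,154.02.
Then at r₁ with $140.00/mo: n₂ = −ln(1 − r₁·B/P)/ln(1+r₁) ≈ 31.72 → 32 more payments.

47 payments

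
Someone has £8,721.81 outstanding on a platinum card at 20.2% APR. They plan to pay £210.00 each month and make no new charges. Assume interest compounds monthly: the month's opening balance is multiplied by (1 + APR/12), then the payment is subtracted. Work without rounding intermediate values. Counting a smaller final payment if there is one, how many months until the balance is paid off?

72 payments

Monthly rate r = 20.2%/12 = 1.68333% = 0.0168333.
Recurrence: B ← B·(1+r) − £210.00.
Month 1: interest £146.82; balance after payment £8,658.63.
Month 2: interest £145.75; balance after payment £8,594.38.
Closed form: n = −ln(1 − rB₀/P)/ln(1+r) = −ln(0.30087)/ln(1.01683) ≈ 71.950, so the balance reaches zero during payment 72.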